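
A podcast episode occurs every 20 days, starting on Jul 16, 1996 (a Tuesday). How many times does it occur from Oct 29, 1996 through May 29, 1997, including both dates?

10

Occurrences land 20·i days after Jul 16, 1996 for i = 0, 1, 2, …
Oct 29, 1996 is 105 days after the start; 105 ÷ 20 = 5 remainder 5; since the remainder is 5, round up to i = 6. First occurrence in the window: #7 on Nov 13, 1996 (6×20 = 120 days in).
May 29, 1997 is 317 days after the start; 317 ÷ 20 = 15 remainder 17. Last occurrence in the window: #16 on May 12, 1997.
Occurrences #7 through #16: 10 in total.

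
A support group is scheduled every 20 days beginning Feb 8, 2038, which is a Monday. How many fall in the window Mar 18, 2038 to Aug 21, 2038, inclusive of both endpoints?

Occurrences land 20·i days after Feb 8, 2038 for i = 0, 1, 2, …
Mar 18, 2038 is 38 days after the start; 38 ÷ 20 = 1 remainder 18; since the remainder is 18, round up to i = 2. First occurrence in the window: #3 on Mar 20, 2038 (2×20 = 40 days in).
Aug 21, 2038 is 194 days after the start; 194 ÷ 20 = 9 remainder 14. Last occurrence in the window: #10 on Aug 7, 2038.
Occurrences #3 through #10: 8 in total.

8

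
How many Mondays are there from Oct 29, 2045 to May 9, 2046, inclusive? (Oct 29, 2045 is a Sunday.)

28

Oct 29, 2045 is a Sunday; the first Monday on or after it is Oct 30, 2045 (1 day later).
From Oct 30, 2045 to May 9, 2046: 1 + 30 + 31 + 31 + 28 + 31 + 30 + 9 = 191 days (rest of Oct, Nov, Dec, Jan, Feb, Mar, Apr, May).
191 ÷ 7 = 27 full weeks with remainder 2, so 27 more Mondays after the first → 28.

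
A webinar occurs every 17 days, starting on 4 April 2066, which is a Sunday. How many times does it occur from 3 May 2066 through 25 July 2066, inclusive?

Occurrences land 17·i days after 4 April 2066 for i = 0, 1, 2, …
3 May 2066 is 29 days after the start; 29 ÷ 17 = 1 remainder 12; since the remainder is 12, round up to i = 2. First occurrence in the window: #3 on 8 May 2066 (2×17 = 34 days in).
25 July 2066 is 112 days after the start; 112 ÷ 17 = 6 remainder 10. Last occurrence in the window: #7 on 15 July 2066.
Occurrences #3 through #7: 5 in total.

5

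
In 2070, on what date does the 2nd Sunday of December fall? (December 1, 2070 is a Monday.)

2070-12-14

December 2070 begins on a Monday, so the first Sunday is December 7 (6 days later).
The 2nd Sunday is 1 weeks later: 7 + 7 = 14.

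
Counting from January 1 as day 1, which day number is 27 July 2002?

Days in months before July: 31 + 28 + 31 + 30 + 31 + 30 = 181.
Plus 27 days into July → day 208.

208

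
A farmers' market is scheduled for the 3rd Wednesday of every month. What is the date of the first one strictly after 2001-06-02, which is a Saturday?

2001-06-20

June 2001 starts on a Friday; its first Wednesday is the 6th, so the 3rd Wednesday is the 20th — 2001-06-20.
2001-06-20 is after 2001-06-02, so that is the next one.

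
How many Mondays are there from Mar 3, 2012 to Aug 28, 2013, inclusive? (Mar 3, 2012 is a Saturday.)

Mar 3, 2012 is a Saturday; the first Monday on or after it is Mar 5, 2012 (2 days later).
From Mar 5, 2012 to Aug 28, 2013: 301 + 240 = 541 days (rest of 2012, to Aug 28, 2013 in 2013).
541 ÷ 7 = 77 full weeks with remainder 2, so 77 more Mondays after the first → 78.

78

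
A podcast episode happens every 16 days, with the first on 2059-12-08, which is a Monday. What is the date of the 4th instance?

2060-01-25

The 4th occurrence is 3 intervals after the first: 3 × 16 = 48 days after 2059-12-08.
December has 31 days — 23 days to the end of December leaves 25.
25 days into January → 2060-01-25.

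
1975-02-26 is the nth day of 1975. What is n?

57

Days in months before February: 31 = 31.
Plus 26 days into February → day 57.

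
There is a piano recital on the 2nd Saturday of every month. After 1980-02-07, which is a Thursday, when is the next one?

February 1980 starts on a Friday; its first Saturday is the 2nd, so the 2nd Saturday is the 9th — 1980-02-09.
1980-02-09 is after 1980-02-07, so that is the next one.

1980-02-09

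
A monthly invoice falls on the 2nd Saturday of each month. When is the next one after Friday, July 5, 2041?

July 2041 starts on a Monday; its first Saturday is the 6th, so the 2nd Saturday is the 13th — July 13, 2041.
July 13, 2041 is after July 5, 2041, so that is the next one.

July 13, 2041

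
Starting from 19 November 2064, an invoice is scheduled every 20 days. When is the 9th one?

28 April 2065

The 9th occurrence is 8 intervals after the first: 8 × 20 = 160 days after 19 November 2064.
November has 30 days — 11 days to the end of November leaves 149.
December has 31 days (118 left).
January has 31 days (87 left).
February has 28 days (59 left).
March has 31 days (28 left).
28 days into April → 28 April 2065.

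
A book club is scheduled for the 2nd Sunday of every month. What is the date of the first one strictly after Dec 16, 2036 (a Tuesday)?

Jan 11, 2037

Dec 2036 starts on a Monday; its first Sunday is the 7th, so the 2nd Sunday is the 14th — Dec 14, 2036.
That is not after Dec 16, 2036, so look at Jan 2037.
Jan 2037 starts on a Thursday; its first Sunday is the 4th, so the 2nd Sunday is the 11th — Jan 11, 2037.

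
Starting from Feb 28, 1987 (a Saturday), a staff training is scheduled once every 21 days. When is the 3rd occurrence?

Apr 11, 1987

The 3rd occurrence is 2 intervals after the first: 2 × 21 = 42 days after Feb 28, 1987.
Feb has 28 days — 0 days to the end of Feb leaves 42.
Mar has 31 days (11 left).
11 days into Apr → Apr 11, 1987.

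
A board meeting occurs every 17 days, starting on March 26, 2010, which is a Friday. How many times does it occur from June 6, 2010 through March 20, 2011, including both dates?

17

Occurrences land 17·i days after March 26, 2010 for i = 0, 1, 2, …
June 6, 2010 is 72 days after the start; 72 ÷ 17 = 4 remainder 4; since the remainder is 4, round up to i = 5. First occurrence in the window: #6 on June 19, 2010 (5×17 = 85 days in).
March 20, 2011 is 359 days after the start; 359 ÷ 17 = 21 remainder 2. Last occurrence in the window: #22 on March 18, 2011.
Occurrences #6 through #22: 17 in total.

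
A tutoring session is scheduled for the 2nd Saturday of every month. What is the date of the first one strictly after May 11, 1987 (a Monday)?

May 1987 starts on a Friday; its first Saturday is the 2nd, so the 2nd Saturday is the 9th — May 9, 1987.
That is not after May 11, 1987, so look at Jun 1987.
Jun 1987 starts on a Monday; its first Saturday is the 6th, so the 2nd Saturday is the 13th — Jun 13, 1987.

Jun 13, 1987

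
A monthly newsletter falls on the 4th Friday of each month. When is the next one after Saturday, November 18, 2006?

November 2006 starts on a Wednesday; its first Friday is the 3rd, so the 4th Friday is the 24th — November 24, 2006.
November 24, 2006 is after November 18, 2006, so that is the next one.

November 24, 2006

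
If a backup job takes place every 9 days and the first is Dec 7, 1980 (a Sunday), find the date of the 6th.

Jan 21, 1981

The 6th occurrence is 5 intervals after the first: 5 × 9 = 45 days after Dec 7, 1980.
Dec has 31 days — 24 days to the end of Dec leaves 21.
21 days into Jan → Jan 21, 1981.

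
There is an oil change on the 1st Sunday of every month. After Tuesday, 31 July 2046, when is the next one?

5 August 2046

July 2046 starts on a Sunday, so its 1st Sunday is 1 July 2046.
That is not after 31 July 2046, so look at August 2046.
August 2046 starts on a Wednesday, so its 1st Sunday is 5 August 2046 (4 days in).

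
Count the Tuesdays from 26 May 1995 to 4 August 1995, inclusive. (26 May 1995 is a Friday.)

10

26 May 1995 is a Friday; the first Tuesday on or after it is 30 May 1995 (4 days later).
From 30 May 1995 to 4 August 1995: 1 + 30 + 31 + 4 = 66 days (rest of May, June, July, August).
66 ÷ 7 = 9 full weeks with remainder 3, so 9 more Tuesdays after the first → 10.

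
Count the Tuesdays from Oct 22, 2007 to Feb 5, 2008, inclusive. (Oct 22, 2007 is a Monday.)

16

Oct 22, 2007 is a Monday; the first Tuesday on or after it is Oct 23, 2007 (1 day later).
From Oct 23, 2007 to Feb 5, 2008: 8 + 30 + 31 + 31 + 5 = 105 days (rest of Oct, Nov, Dec, Jan, Feb).
105 ÷ 7 = 15 full weeks with remainder 0, so 15 more Tuesdays after the first → 16.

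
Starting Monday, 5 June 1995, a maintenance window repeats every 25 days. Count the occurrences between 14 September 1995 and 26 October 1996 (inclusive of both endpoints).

Occurrences land 25·i days after 5 June 1995 for i = 0, 1, 2, …
14 September 1995 is 101 days after the start; 101 ÷ 25 = 4 remainder 1; since the remainder is 1, round up to i = 5. First occurrence in the window: #6 on 8 October 1995 (5×25 = 125 days in).
26 October 1996 is 509 days after the start; 509 ÷ 25 = 20 remainder 9. Last occurrence in the window: #21 on 17 October 1996.
Occurrences #6 through #21: 16 in total.

16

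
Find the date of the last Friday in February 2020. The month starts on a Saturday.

28 February 2020

February 2020 begins on a Saturday, so the first Friday is February 7 (6 days later).
February 2020 has 29 days. Adding weeks: 7, 14, 21, 28 — the last one ≤ 29 is the 28th.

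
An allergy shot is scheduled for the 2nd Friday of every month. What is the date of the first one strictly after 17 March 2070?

11 April 2070

March 2070 starts on a Saturday; its first Friday is the 7th, so the 2nd Friday is the 14th — 14 March 2070.
That is not after 17 March 2070, so look at April 2070.
April 2070 starts on a Tuesday; its first Friday is the 4th, so the 2nd Friday is the 11th — 11 April 2070.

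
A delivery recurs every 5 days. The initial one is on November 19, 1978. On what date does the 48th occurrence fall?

July 12, 1979

The 48th occurrence is 47 intervals after the first: 47 × 5 = 235 days after November 19, 1978.
November has 30 days — 11 days to the end of November leaves 224.
December has 31 days (193 left).
January has 31 days (162 left).
February has 28 days (134 left).
March has 31 days (103 left).
April has 30 days (73 left).
May has 31 days (42 left).
June has 30 days (12 left).
12 days into July → July 12, 1979.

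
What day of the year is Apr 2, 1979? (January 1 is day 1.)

Days in months before Apr: 31 + 28 + 31 = 90.
Plus 2 days into Apr → day 92.

92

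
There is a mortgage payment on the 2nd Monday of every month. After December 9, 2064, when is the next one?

January 12, 2065

December 2064 starts on a Monday; its first Monday is the 1st, so the 2nd Monday is the 8th — December 8, 2064.
That is not after December 9, 2064, so look at January 2065.
January 2065 starts on a Thursday; its first Monday is the 5th, so the 2nd Monday is the 12th — January 12, 2065.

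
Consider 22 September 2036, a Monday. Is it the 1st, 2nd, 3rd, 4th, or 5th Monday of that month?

Day 22 falls in week ⌈22/7⌉ of the month.
Days 1–7 hold the 1st Monday, 8–14 the 2nd, 15–21 the 3rd, 22–28 the 4th, 29–31 the 5th.
22 is in the range for the 4th.

4th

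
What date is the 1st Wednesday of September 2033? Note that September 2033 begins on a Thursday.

7 September 2033

September 2033 begins on a Thursday, so the first Wednesday is September 7 (6 days later).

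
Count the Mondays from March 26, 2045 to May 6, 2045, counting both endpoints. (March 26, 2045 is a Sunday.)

6

March 26, 2045 is a Sunday; the first Monday on or after it is March 27, 2045 (1 day later).
From March 27, 2045 to May 6, 2045: 4 + 30 + 6 = 40 days (rest of March, April, May).
40 ÷ 7 = 5 full weeks with remainder 5, so 5 more Mondays after the first → 6.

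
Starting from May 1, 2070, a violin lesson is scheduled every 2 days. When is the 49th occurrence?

The 49th occurrence is 48 intervals after the first: 48 × 2 = 96 days after May 1, 2070.
May has 31 days — 30 days to the end of May leaves 66.
Jun has 30 days (36 left).
Jul has 31 days (5 left).
5 days into Aug → Aug 5, 2070.

Aug 5, 2070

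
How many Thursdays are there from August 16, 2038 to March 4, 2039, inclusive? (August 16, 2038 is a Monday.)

August 16, 2038 is a Monday; the first Thursday on or after it is August 19, 2038 (3 days later).
From August 19, 2038 to March 4, 2039: 12 + 30 + 31 + 30 + 31 + 31 + 28 + 4 = 197 days (rest of August, September, October, November, December, January, February, March).
197 ÷ 7 = 28 full weeks with remainder 1, so 28 more Thursdays after the first → 29.

29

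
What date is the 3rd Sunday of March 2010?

2010-03-21

March 2010 begins on a Monday, so the first Sunday is March 7 (6 days later).
The 3rd Sunday is 2 weeks later: 7 + 14 = 21.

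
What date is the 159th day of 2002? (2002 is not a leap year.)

January has 31 days (159 − 31 = 128 remain).
February has 28 days (128 − 28 = 100 remain).
March has 31 days (100 − 31 = 69 remain).
April has 30 days (69 − 30 = 39 remain).
May has 31 days (39 − 31 = 8 remain).
8 into June → June 8.

2002-06-08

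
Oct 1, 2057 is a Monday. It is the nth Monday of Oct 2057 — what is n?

1st

Day 1 falls in week ⌈1/7⌉ of the month.
Days 1–7 hold the 1st Monday, 8–14 the 2nd, 15–21 the 3rd, 22–28 the 4th, 29–31 the 5th.
1 is in the range for the 1st.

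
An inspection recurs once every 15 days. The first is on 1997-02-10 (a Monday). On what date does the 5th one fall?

1997-04-11

The 5th occurrence is 4 intervals after the first: 4 × 15 = 60 days after 1997-02-10.
February has 28 days — 18 days to the end of February leaves 42.
March has 31 days (11 left).
11 days into April → 1997-04-11.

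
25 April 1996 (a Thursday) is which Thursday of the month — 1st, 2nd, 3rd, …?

4th

Day 25 falls in week ⌈25/7⌉ of the month.
Days 1–7 hold the 1st Thursday, 8–14 the 2nd, 15–21 the 3rd, 22–28 the 4th, 29–31 the 5th.
25 is in the range for the 4th.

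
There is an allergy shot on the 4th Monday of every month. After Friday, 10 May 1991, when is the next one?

27 May 1991

May 1991 starts on a Wednesday; its first Monday is the 6th, so the 4th Monday is the 27th — 27 May 1991.
27 May 1991 is after 10 May 1991, so that is the next one.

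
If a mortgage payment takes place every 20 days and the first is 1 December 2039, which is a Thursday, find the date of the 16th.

The 16th occurrence is 15 intervals after the first: 15 × 20 = 300 days after 1 December 2039.
December has 31 days — 30 days to the end of December leaves 270.
January has 31 days (239 left).
February has 29 days (210 left).
March has 31 days (179 left).
April has 30 days (149 left).
May has 31 days (118 left).
June has 30 days (88 left).
July has 31 days (57 left).
August has 31 days (26 left).
26 days into September → 26 September 2040.

26 September 2040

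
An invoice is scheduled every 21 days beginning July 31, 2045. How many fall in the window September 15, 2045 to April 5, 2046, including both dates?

Occurrences land 21·i days after July 31, 2045 for i = 0, 1, 2, …
September 15, 2045 is 46 days after the start; 46 ÷ 21 = 2 remainder 4; since the remainder is 4, round up to i = 3. First occurrence in the window: #4 on October 2, 2045 (3×21 = 63 days in).
April 5, 2046 is 248 days after the start; 248 ÷ 21 = 11 remainder 17. Last occurrence in the window: #12 on March 19, 2046.
Occurrences #4 through #12: 9 in total.

9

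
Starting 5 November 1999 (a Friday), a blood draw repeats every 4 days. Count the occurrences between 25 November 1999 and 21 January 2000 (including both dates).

Occurrences land 4·i days after 5 November 1999 for i = 0, 1, 2, …
25 November 1999 is 20 days after the start; 20 ÷ 4 = 5 remainder 0. First occurrence in the window: #6 on 25 November 1999 (5×4 = 20 days in).
21 January 2000 is 77 days after the start; 77 ÷ 4 = 19 remainder 1. Last occurrence in the window: #20 on 20 January 2000.
Occurrences #6 through #20: 15 in total.

15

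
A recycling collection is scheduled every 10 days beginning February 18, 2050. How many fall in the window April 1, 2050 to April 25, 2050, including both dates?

Occurrences land 10·i days after February 18, 2050 for i = 0, 1, 2, …
April 1, 2050 is 42 days after the start; 42 ÷ 10 = 4 remainder 2; since the remainder is 2, round up to i = 5. First occurrence in the window: #6 on April 9, 2050 (5×10 = 50 days in).
April 25, 2050 is 66 days after the start; 66 ÷ 10 = 6 remainder 6. Last occurrence in the window: #7 on April 19, 2050.
Occurrences #6 through #7: 2 in total.

2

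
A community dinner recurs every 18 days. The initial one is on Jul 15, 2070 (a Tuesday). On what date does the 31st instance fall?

Jan 6, 2072

The 31st occurrence is 30 intervals after the first: 30 × 18 = 540 days after Jul 15, 2070.
Jul has 31 days — 16 days to the end of Jul leaves 524.
From end of Jul to end of 2070 is 153 days (371 left).
2071 has 365 days (6 left).
6 days into Jan → Jan 6, 2072.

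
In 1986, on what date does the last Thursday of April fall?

The first Thursday of April 1986 is April 3.
April 1986 has 30 days. Adding weeks: 3, 10, 17, 24 — the last one ≤ 30 is the 24th.

24 April 1986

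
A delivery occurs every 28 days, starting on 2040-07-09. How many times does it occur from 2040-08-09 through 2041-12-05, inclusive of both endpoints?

17

Occurrences land 28·i days after 2040-07-09 for i = 0, 1, 2, …
2040-08-09 is 31 days after the start; 31 ÷ 28 = 1 remainder 3; since the remainder is 3, round up to i = 2. First occurrence in the window: #3 on 2040-09-03 (2×28 = 56 days in).
2041-12-05 is 514 days after the start; 514 ÷ 28 = 18 remainder 10. Last occurrence in the window: #19 on 2041-11-25.
Occurrences #3 through #19: 17 in total.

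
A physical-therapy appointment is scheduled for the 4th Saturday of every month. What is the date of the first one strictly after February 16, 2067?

February 2067 starts on a Tuesday; its first Saturday is the 5th, so the 4th Saturday is the 26th — February 26, 2067.
February 26, 2067 is after February 16, 2067, so that is the next one.

February 26, 2067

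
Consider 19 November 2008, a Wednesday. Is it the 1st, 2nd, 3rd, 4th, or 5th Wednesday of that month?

3rd

Day 19 falls in week ⌈19/7⌉ of the month.
Days 1–7 hold the 1st Wednesday, 8–14 the 2nd, 15–21 the 3rd, 22–28 the 4th, 29–31 the 5th.
19 is in the range for the 3rd.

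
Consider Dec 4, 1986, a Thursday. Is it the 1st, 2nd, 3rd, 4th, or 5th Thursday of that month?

Day 4 falls in week ⌈4/7⌉ of the month.
Days 1–7 hold the 1st Thursday, 8–14 the 2nd, 15–21 the 3rd, 22–28 the 4th, 29–31 the 5th.
4 is in the range for the 1st.

1st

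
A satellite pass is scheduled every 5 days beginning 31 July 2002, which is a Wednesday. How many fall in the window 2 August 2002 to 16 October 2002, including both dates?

15

Occurrences land 5·i days after 31 July 2002 for i = 0, 1, 2, …
2 August 2002 is 2 days after the start; 2 ÷ 5 = 0 remainder 2; since the remainder is 2, round up to i = 1. First occurrence in the window: #2 on 5 August 2002 (1×5 = 5 days in).
16 October 2002 is 77 days after the start; 77 ÷ 5 = 15 remainder 2. Last occurrence in the window: #16 on 14 October 2002.
Occurrences #2 through #16: 15 in total.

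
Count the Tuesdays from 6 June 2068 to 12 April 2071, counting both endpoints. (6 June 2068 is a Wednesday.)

148

6 June 2068 is a Wednesday; the first Tuesday on or after it is 12 June 2068 (6 days later).
From 12 June 2068 to 12 April 2071: 202 + 365 + 365 + 102 = 1034 days (rest of 2068, 2069, 2070, to 12 April 2071 in 2071).
1034 ÷ 7 = 147 full weeks with remainder 5, so 147 more Tuesdays after the first → 148.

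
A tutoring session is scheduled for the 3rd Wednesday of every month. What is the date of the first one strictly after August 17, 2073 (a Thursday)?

August 2073 starts on a Tuesday; its first Wednesday is the 2nd, so the 3rd Wednesday is the 16th — August 16, 2073.
That is not after August 17, 2073, so look at September 2073.
September 2073 starts on a Friday; its first Wednesday is the 6th, so the 3rd Wednesday is the 20th — September 20, 2073.

September 20, 2073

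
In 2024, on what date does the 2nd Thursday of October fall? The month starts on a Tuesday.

October 2024 begins on a Tuesday, so the first Thursday is October 3 (2 days later).
The 2nd Thursday is 1 weeks later: 3 + 7 = 10.

2024-10-10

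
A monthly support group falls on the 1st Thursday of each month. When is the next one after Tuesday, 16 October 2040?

1 November 2040

October 2040 starts on a Monday, so its 1st Thursday is 4 October 2040 (3 days in).
That is not after 16 October 2040, so look at November 2040.
November 2040 starts on a Thursday, so its 1st Thursday is 1 November 2040.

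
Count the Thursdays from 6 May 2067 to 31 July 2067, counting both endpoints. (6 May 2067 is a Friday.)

12

6 May 2067 is a Friday; the first Thursday on or after it is 12 May 2067 (6 days later).
From 12 May 2067 to 31 July 2067: 19 + 30 + 31 = 80 days (rest of May, June, July).
80 ÷ 7 = 11 full weeks with remainder 3, so 11 more Thursdays after the first → 12.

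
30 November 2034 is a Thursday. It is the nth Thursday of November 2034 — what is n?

Day 30 falls in week ⌈30/7⌉ of the month.
Days 1–7 hold the 1st Thursday, 8–14 the 2nd, 15–21 the 3rd, 22–28 the 4th, 29–31 the 5th.
30 is in the range for the 5th.

5th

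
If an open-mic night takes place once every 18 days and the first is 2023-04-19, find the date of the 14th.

2023-12-09

The 14th occurrence is 13 intervals after the first: 13 × 18 = 234 days after 2023-04-19.
April has 30 days — 11 days to the end of April leaves 223.
May has 31 days (192 left).
June has 30 days (162 left).
July has 31 days (131 left).
August has 31 days (100 left).
September has 30 days (70 left).
October has 31 days (39 left).
November has 30 days (9 left).
9 days into December → 2023-12-09.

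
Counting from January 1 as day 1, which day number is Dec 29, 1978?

363

Days in months before Dec: 31 + 28 + 31 + 30 + 31 + 30 + 31 + 31 + 30 + 31 + 30 = 334.
Plus 29 days into Dec → day 363.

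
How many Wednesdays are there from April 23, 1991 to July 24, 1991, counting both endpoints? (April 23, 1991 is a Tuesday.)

14

April 23, 1991 is a Tuesday; the first Wednesday on or after it is April 24, 1991 (1 day later).
From April 24, 1991 to July 24, 1991: 6 + 31 + 30 + 24 = 91 days (rest of April, May, June, July).
91 ÷ 7 = 13 full weeks with remainder 0, so 13 more Wednesdays after the first → 14.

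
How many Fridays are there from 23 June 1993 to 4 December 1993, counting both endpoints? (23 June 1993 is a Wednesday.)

23 June 1993 is a Wednesday; the first Friday on or after it is 25 June 1993 (2 days later).
From 25 June 1993 to 4 December 1993: 5 + 31 + 31 + 30 + 31 + 30 + 4 = 162 days (rest of June, July, August, September, October, November, December).
162 ÷ 7 = 23 full weeks with remainder 1, so 23 more Fridays after the first → 24.

24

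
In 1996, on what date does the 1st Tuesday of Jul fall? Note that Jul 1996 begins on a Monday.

Jul 2, 1996

Jul 1996 begins on a Monday, so the first Tuesday is Jul 2 (1 day later).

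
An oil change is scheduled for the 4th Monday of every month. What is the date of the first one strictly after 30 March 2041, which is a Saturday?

March 2041 starts on a Friday; its first Monday is the 4th, so the 4th Monday is the 25th — 25 March 2041.
That is not after 30 March 2041, so look at April 2041.
April 2041 starts on a Monday; its first Monday is the 1st, so the 4th Monday is the 22nd — 22 April 2041.

22 April 2041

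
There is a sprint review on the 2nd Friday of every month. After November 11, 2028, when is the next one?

November 2028 starts on a Wednesday; its first Friday is the 3rd, so the 2nd Friday is the 10th — November 10, 2028.
That is not after November 11, 2028, so look at December 2028.
December 2028 starts on a Friday; its first Friday is the 1st, so the 2nd Friday is the 8th — December 8, 2028.

December 8, 2028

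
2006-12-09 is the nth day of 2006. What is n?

343

Days in months before December: 31 + 28 + 31 + 30 + 31 + 30 + 31 + 31 + 30 + 31 + 30 = 334.
Plus 9 days into December → day 343.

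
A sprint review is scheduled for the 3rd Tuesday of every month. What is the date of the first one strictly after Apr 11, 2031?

Apr 2031 starts on a Tuesday; its first Tuesday is the 1st, so the 3rd Tuesday is the 15th — Apr 15, 2031.
Apr 15, 2031 is after Apr 11, 2031, so that is the next one.

Apr 15, 2031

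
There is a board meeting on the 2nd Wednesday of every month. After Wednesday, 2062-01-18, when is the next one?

January 2062 starts on a Sunday; its first Wednesday is the 4th, so the 2nd Wednesday is the 11th — 2062-01-11.
That is not after 2062-01-18, so look at February 2062.
February 2062 starts on a Wednesday; its first Wednesday is the 1st, so the 2nd Wednesday is the 8th — 2062-02-08.

2062-02-08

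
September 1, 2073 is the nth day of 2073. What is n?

Days in months before September: 31 + 28 + 31 + 30 + 31 + 30 + 31 + 31 = 243.
Plus 1 day into September → day 244.

244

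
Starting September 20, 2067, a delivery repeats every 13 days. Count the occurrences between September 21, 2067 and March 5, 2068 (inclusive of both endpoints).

12

Occurrences land 13·i days after September 20, 2067 for i = 0, 1, 2, …
September 21, 2067 is 1 day after the start; 1 ÷ 13 = 0 remainder 1; since the remainder is 1, round up to i = 1. First occurrence in the window: #2 on October 3, 2067 (1×13 = 13 days in).
March 5, 2068 is 167 days after the start; 167 ÷ 13 = 12 remainder 11. Last occurrence in the window: #13 on February 23, 2068.
Occurrences #2 through #13: 12 in total.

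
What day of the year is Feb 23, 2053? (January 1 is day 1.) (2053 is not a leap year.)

Days in months before Feb: 31 = 31.
Plus 23 days into Feb → day 54.

54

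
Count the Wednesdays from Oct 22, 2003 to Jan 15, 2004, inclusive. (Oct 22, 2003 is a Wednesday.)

13

Oct 22, 2003 is a Wednesday; the first Wednesday on or after it is Oct 22, 2003.
From Oct 22, 2003 to Jan 15, 2004: 9 + 30 + 31 + 15 = 85 days (rest of Oct, Nov, Dec, Jan).
85 ÷ 7 = 12 full weeks with remainder 1, so 12 more Wednesdays after the first → 13.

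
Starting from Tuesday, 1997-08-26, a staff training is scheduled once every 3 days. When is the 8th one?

1997-09-16

The 8th occurrence is 7 intervals after the first: 7 × 3 = 21 days after 1997-08-26.
August has 31 days — 5 days to the end of August leaves 16.
16 days into September → 1997-09-16.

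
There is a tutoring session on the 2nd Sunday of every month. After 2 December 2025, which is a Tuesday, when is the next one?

14 December 2025

December 2025 starts on a Monday; its first Sunday is the 7th, so the 2nd Sunday is the 14th — 14 December 2025.
14 December 2025 is after 2 December 2025, so that is the next one.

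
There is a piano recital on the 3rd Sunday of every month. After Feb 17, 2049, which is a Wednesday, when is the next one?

Feb 2049 starts on a Monday; its first Sunday is the 7th, so the 3rd Sunday is the 21st — Feb 21, 2049.
Feb 21, 2049 is after Feb 17, 2049, so that is the next one.

Feb 21, 2049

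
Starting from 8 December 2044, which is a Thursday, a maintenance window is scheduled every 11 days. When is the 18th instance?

13 June 2045

The 18th occurrence is 17 intervals after the first: 17 × 11 = 187 days after 8 December 2044.
December has 31 days — 23 days to the end of December leaves 164.
January has 31 days (133 left).
February has 28 days (105 left).
March has 31 days (74 left).
April has 30 days (44 left).
May has 31 days (13 left).
13 days into June → 13 June 2045.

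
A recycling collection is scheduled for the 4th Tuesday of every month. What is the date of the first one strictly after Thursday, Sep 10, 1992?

Sep 1992 starts on a Tuesday; its first Tuesday is the 1st, so the 4th Tuesday is the 22nd — Sep 22, 1992.
Sep 22, 1992 is after Sep 10, 1992, so that is the next one.

Sep 22, 1992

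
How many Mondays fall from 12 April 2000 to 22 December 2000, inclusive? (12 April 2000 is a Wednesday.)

36

12 April 2000 is a Wednesday; the first Monday on or after it is 17 April 2000 (5 days later).
From 17 April 2000 to 22 December 2000: 13 + 31 + 30 + 31 + 31 + 30 + 31 + 30 + 22 = 249 days (rest of April, May, June, July, August, September, October, November, December).
249 ÷ 7 = 35 full weeks with remainder 4, so 35 more Mondays after the first → 36.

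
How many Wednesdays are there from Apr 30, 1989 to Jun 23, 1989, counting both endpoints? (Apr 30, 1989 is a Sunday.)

Apr 30, 1989 is a Sunday; the first Wednesday on or after it is May 3, 1989 (3 days later).
From May 3, 1989 to Jun 23, 1989: 28 + 23 = 51 days (rest of May, Jun).
51 ÷ 7 = 7 full weeks with remainder 2, so 7 more Wednesdays after the first → 8.

8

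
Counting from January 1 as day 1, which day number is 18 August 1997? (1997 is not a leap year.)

Days in months before August: 31 + 28 + 31 + 30 + 31 + 30 + 31 = 212.
Plus 18 days into August → day 230.

230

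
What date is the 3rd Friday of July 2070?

The first Friday of July 2070 is July 4.
The 3rd Friday is 2 weeks later: 4 + 14 = 18.

18 July 2070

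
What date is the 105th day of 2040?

2040-04-14

January has 31 days (105 − 31 = 74 remain).
February has 29 days (74 − 29 = 45 remain).
March has 31 days (45 − 31 = 14 remain).
14 into April → April 14.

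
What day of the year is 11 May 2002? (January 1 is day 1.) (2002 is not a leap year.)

Days in months before May: 31 + 28 + 31 + 30 = 120.
Plus 11 days into May → day 131.

131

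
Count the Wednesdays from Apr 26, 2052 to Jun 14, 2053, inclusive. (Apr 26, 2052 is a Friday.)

Apr 26, 2052 is a Friday; the first Wednesday on or after it is May 1, 2052 (5 days later).
From May 1, 2052 to Jun 14, 2053: 244 + 165 = 409 days (rest of 2052, to Jun 14, 2053 in 2053).
409 ÷ 7 = 58 full weeks with remainder 3, so 58 more Wednesdays after the first → 59.

59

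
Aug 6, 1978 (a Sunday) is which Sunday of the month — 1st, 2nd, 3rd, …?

1st

Day 6 falls in week ⌈6/7⌉ of the month.
Days 1–7 hold the 1st Sunday, 8–14 the 2nd, 15–21 the 3rd, 22–28 the 4th, 29–31 the 5th.
6 is in the range for the 1st.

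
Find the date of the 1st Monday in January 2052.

January 2052 begins on a Monday, so the first Monday is January 1.

January 1, 2052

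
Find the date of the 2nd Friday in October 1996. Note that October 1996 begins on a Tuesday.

October 1996 begins on a Tuesday, so the first Friday is October 4 (3 days later).
The 2nd Friday is 1 weeks later: 4 + 7 = 11.

October 11, 1996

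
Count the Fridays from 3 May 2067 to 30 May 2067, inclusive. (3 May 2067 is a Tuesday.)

4

3 May 2067 is a Tuesday; the first Friday on or after it is 6 May 2067 (3 days later).
From 6 May 2067 to 30 May 2067 is 30 − 6 = 24 days.
24 ÷ 7 = 3 full weeks with remainder 3, so 3 more Fridays after the first → 4.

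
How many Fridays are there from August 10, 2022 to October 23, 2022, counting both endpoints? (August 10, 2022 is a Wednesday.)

11

August 10, 2022 is a Wednesday; the first Friday on or after it is August 12, 2022 (2 days later).
From August 12, 2022 to October 23, 2022: 19 + 30 + 23 = 72 days (rest of August, September, October).
72 ÷ 7 = 10 full weeks with remainder 2, so 10 more Fridays after the first → 11.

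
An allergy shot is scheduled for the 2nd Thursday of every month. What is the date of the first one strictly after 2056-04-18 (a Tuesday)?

2056-05-11

April 2056 starts on a Saturday; its first Thursday is the 6th, so the 2nd Thursday is the 13th — 2056-04-13.
That is not after 2056-04-18, so look at May 2056.
May 2056 starts on a Monday; its first Thursday is the 4th, so the 2nd Thursday is the 11th — 2056-05-11.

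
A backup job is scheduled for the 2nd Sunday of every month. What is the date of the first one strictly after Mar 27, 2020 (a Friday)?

Apr 12, 2020

Mar 2020 starts on a Sunday; its first Sunday is the 1st, so the 2nd Sunday is the 8th — Mar 8, 2020.
That is not after Mar 27, 2020, so look at Apr 2020.
Apr 2020 starts on a Wednesday; its first Sunday is the 5th, so the 2nd Sunday is the 12th — Apr 12, 2020.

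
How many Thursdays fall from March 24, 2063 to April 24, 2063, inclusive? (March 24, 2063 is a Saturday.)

March 24, 2063 is a Saturday; the first Thursday on or after it is March 29, 2063 (5 days later).
From March 29, 2063 to April 24, 2063: 2 + 24 = 26 days (rest of March, April).
26 ÷ 7 = 3 full weeks with remainder 5, so 3 more Thursdays after the first → 4.

4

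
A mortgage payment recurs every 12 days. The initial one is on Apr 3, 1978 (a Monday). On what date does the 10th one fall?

The 10th occurrence is 9 intervals after the first: 9 × 12 = 108 days after Apr 3, 1978.
Apr has 30 days — 27 days to the end of Apr leaves 81.
May has 31 days (50 left).
Jun has 30 days (20 left).
20 days into Jul → Jul 20, 1978.

Jul 20, 1978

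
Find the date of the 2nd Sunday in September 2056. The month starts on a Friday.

September 10, 2056

September 2056 begins on a Friday, so the first Sunday is September 3 (2 days later).
The 2nd Sunday is 1 weeks later: 3 + 7 = 10.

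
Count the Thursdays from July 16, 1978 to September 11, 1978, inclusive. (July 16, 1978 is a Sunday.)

8

July 16, 1978 is a Sunday; the first Thursday on or after it is July 20, 1978 (4 days later).
From July 20, 1978 to September 11, 1978: 11 + 31 + 11 = 53 days (rest of July, August, September).
53 ÷ 7 = 7 full weeks with remainder 4, so 7 more Thursdays after the first → 8.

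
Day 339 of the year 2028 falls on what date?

January has 31 days (339 − 31 = 308 remain).
February has 29 days (308 − 29 = 279 remain).
March has 31 days (279 − 31 = 248 remain).
April has 30 days (248 − 30 = 218 remain).
May has 31 days (218 − 31 = 187 remain).
June has 30 days (187 − 30 = 157 remain).
July has 31 days (157 − 31 = 126 remain).
August has 31 days (126 − 31 = 95 remain).
September has 30 days (95 − 30 = 65 remain).
October has 31 days (65 − 31 = 34 remain).
November has 30 days (34 − 30 = 4 remain).
4 into December → December 4.

2028-12-04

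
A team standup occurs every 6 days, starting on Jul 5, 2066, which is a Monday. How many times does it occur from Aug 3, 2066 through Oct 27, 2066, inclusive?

15

Occurrences land 6·i days after Jul 5, 2066 for i = 0, 1, 2, …
Aug 3, 2066 is 29 days after the start; 29 ÷ 6 = 4 remainder 5; since the remainder is 5, round up to i = 5. First occurrence in the window: #6 on Aug 4, 2066 (5×6 = 30 days in).
Oct 27, 2066 is 114 days after the start; 114 ÷ 6 = 19 remainder 0. Last occurrence in the window: #20 on Oct 27, 2066.
Occurrences #6 through #20: 15 in total.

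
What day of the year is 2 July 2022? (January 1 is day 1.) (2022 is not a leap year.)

183

Days in months before July: 31 + 28 + 31 + 30 + 31 + 30 = 181.
Plus 2 days into July → day 183.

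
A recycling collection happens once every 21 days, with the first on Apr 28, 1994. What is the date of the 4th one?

Jun 30, 1994

The 4th occurrence is 3 intervals after the first: 3 × 21 = 63 days after Apr 28, 1994.
Apr has 30 days — 2 days to the end of Apr leaves 61.
May has 31 days (30 left).
30 days into Jun → Jun 30, 1994.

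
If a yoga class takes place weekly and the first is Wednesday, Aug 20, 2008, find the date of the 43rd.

Jun 10, 2009

The 43rd occurrence is 42 intervals after the first: 42 × 7 = 294 days after Aug 20, 2008.
Aug has 31 days — 11 days to the end of Aug leaves 283.
Sep has 30 days (253 left).
Oct has 31 days (222 left).
Nov has 30 days (192 left).
Dec has 31 days (161 left).
Jan has 31 days (130 left).
Feb has 28 days (102 left).
Mar has 31 days (71 left).
Apr has 30 days (41 left).
May has 31 days (10 left).
10 days into Jun → Jun 10, 2009.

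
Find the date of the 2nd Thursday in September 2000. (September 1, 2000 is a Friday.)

September 2000 begins on a Friday, so the first Thursday is September 7 (6 days later).
The 2nd Thursday is 1 weeks later: 7 + 7 = 14.

2000-09-14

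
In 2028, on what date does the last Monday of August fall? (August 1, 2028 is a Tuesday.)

2028-08-28

August 2028 begins on a Tuesday, so the first Monday is August 7 (6 days later).
August 2028 has 31 days. Adding weeks: 7, 14, 21, 28 — the last one ≤ 31 is the 28th.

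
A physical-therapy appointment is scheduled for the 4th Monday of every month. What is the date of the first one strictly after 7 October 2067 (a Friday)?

24 October 2067

October 2067 starts on a Saturday; its first Monday is the 3rd, so the 4th Monday is the 24th — 24 October 2067.
24 October 2067 is after 7 October 2067, so that is the next one.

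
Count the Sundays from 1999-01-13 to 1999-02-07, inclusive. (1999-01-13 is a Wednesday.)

4

1999-01-13 is a Wednesday; the first Sunday on or after it is 1999-01-17 (4 days later).
From 1999-01-17 to 1999-02-07: 14 + 7 = 21 days (rest of January, February).
21 ÷ 7 = 3 full weeks with remainder 0, so 3 more Sundays after the first → 4.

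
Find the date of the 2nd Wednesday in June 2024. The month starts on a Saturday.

June 2024 begins on a Saturday, so the first Wednesday is June 5 (4 days later).
The 2nd Wednesday is 1 weeks later: 5 + 7 = 12.

2024-06-12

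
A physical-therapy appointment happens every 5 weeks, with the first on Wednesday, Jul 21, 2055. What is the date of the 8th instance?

Mar 22, 2056

The 8th occurrence is 7 intervals after the first: 7 × 35 = 245 days after Jul 21, 2055.
Jul has 31 days — 10 days to the end of Jul leaves 235.
Aug has 31 days (204 left).
Sep has 30 days (174 left).
Oct has 31 days (143 left).
Nov has 30 days (113 left).
Dec has 31 days (82 left).
Jan has 31 days (51 left).
Feb has 29 days (22 left).
22 days into Mar → Mar 22, 2056.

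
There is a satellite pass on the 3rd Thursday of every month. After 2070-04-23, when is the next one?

2070-05-15

April 2070 starts on a Tuesday; its first Thursday is the 3rd, so the 3rd Thursday is the 17th — 2070-04-17.
That is not after 2070-04-23, so look at May 2070.
May 2070 starts on a Thursday; its first Thursday is the 1st, so the 3rd Thursday is the 15th — 2070-05-15.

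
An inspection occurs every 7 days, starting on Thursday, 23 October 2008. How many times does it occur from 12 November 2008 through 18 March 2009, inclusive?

Occurrences land 7·i days after 23 October 2008 for i = 0, 1, 2, …
12 November 2008 is 20 days after the start; 20 ÷ 7 = 2 remainder 6; since the remainder is 6, round up to i = 3. First occurrence in the window: #4 on 13 November 2008 (3×7 = 21 days in).
18 March 2009 is 146 days after the start; 146 ÷ 7 = 20 remainder 6. Last occurrence in the window: #21 on 12 March 2009.
Occurrences #4 through #21: 18 in total.

18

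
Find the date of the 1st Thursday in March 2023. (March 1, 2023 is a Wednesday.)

March 2023 begins on a Wednesday, so the first Thursday is March 2 (1 day later).

2 March 2023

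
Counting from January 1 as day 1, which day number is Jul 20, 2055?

Days in months before Jul: 31 + 28 + 31 + 30 + 31 + 30 = 181.
Plus 20 days into Jul → day 201.

201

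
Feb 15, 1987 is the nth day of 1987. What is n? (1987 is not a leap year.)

Days in months before Feb: 31 = 31.
Plus 15 days into Feb → day 46.

46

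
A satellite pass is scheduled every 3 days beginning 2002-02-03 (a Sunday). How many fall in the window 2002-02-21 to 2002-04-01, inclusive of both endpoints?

Occurrences land 3·i days after 2002-02-03 for i = 0, 1, 2, …
2002-02-21 is 18 days after the start; 18 ÷ 3 = 6 remainder 0. First occurrence in the window: #7 on 2002-02-21 (6×3 = 18 days in).
2002-04-01 is 57 days after the start; 57 ÷ 3 = 19 remainder 0. Last occurrence in the window: #20 on 2002-04-01.
Occurrences #7 through #20: 14 in total.

14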